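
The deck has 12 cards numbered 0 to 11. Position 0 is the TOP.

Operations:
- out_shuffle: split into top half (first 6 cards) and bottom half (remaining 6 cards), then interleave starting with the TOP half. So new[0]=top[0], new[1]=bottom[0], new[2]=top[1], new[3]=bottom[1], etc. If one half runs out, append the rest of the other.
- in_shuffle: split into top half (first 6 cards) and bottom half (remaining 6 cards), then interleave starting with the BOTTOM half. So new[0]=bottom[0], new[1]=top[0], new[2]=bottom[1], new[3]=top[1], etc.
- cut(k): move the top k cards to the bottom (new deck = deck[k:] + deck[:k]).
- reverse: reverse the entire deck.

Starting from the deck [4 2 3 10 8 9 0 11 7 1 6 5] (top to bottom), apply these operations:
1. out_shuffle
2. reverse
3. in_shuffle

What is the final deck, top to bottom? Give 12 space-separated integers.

Answer: 7 5 3 9 11 6 2 8 0 1 4 10

Derivation:
After op 1 (out_shuffle): [4 0 2 11 3 7 10 1 8 6 9 5]
After op 2 (reverse): [5 9 6 8 1 10 7 3 11 2 0 4]
After op 3 (in_shuffle): [7 5 3 9 11 6 2 8 0 1 4 10]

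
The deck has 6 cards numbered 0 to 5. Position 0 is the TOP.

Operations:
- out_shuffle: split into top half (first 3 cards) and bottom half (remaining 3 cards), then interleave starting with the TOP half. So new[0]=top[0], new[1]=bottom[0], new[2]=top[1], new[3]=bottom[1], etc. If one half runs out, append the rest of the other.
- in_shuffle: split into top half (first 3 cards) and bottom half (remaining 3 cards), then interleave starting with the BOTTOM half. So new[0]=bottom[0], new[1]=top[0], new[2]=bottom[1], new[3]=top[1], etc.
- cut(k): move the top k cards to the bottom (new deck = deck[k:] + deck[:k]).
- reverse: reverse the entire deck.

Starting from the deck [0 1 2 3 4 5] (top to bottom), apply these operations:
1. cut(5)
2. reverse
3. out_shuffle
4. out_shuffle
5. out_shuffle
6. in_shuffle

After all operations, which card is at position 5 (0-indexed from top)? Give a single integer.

After op 1 (cut(5)): [5 0 1 2 3 4]
After op 2 (reverse): [4 3 2 1 0 5]
After op 3 (out_shuffle): [4 1 3 0 2 5]
After op 4 (out_shuffle): [4 0 1 2 3 5]
After op 5 (out_shuffle): [4 2 0 3 1 5]
After op 6 (in_shuffle): [3 4 1 2 5 0]
Position 5: card 0.

Answer: 0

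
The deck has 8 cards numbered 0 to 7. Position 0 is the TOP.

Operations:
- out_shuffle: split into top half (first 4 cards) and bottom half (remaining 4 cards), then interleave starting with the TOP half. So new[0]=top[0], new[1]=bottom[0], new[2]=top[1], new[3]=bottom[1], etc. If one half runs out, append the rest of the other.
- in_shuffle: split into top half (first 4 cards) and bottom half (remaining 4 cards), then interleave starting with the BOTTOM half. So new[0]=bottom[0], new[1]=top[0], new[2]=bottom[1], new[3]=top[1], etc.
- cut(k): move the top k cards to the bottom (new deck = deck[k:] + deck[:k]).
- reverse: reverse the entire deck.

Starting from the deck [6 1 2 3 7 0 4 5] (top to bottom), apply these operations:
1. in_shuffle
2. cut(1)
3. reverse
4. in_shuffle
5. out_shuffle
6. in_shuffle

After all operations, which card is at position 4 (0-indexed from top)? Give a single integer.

Answer: 3

Derivation:
After op 1 (in_shuffle): [7 6 0 1 4 2 5 3]
After op 2 (cut(1)): [6 0 1 4 2 5 3 7]
After op 3 (reverse): [7 3 5 2 4 1 0 6]
After op 4 (in_shuffle): [4 7 1 3 0 5 6 2]
After op 5 (out_shuffle): [4 0 7 5 1 6 3 2]
After op 6 (in_shuffle): [1 4 6 0 3 7 2 5]
Position 4: card 3.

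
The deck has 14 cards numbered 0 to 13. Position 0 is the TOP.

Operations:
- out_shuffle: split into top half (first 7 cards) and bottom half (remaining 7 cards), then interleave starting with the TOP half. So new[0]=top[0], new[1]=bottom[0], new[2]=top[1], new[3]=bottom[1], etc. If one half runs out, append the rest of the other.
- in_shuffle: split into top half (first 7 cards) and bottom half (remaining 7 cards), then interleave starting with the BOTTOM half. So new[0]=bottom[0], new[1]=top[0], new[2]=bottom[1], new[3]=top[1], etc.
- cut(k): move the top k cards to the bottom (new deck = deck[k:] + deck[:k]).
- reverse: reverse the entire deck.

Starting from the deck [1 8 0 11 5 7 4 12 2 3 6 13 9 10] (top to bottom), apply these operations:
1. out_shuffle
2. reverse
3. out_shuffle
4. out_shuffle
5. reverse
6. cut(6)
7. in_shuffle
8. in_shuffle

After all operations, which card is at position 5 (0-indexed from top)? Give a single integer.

After op 1 (out_shuffle): [1 12 8 2 0 3 11 6 5 13 7 9 4 10]
After op 2 (reverse): [10 4 9 7 13 5 6 11 3 0 2 8 12 1]
After op 3 (out_shuffle): [10 11 4 3 9 0 7 2 13 8 5 12 6 1]
After op 4 (out_shuffle): [10 2 11 13 4 8 3 5 9 12 0 6 7 1]
After op 5 (reverse): [1 7 6 0 12 9 5 3 8 4 13 11 2 10]
After op 6 (cut(6)): [5 3 8 4 13 11 2 10 1 7 6 0 12 9]
After op 7 (in_shuffle): [10 5 1 3 7 8 6 4 0 13 12 11 9 2]
After op 8 (in_shuffle): [4 10 0 5 13 1 12 3 11 7 9 8 2 6]
Position 5: card 1.

Answer: 1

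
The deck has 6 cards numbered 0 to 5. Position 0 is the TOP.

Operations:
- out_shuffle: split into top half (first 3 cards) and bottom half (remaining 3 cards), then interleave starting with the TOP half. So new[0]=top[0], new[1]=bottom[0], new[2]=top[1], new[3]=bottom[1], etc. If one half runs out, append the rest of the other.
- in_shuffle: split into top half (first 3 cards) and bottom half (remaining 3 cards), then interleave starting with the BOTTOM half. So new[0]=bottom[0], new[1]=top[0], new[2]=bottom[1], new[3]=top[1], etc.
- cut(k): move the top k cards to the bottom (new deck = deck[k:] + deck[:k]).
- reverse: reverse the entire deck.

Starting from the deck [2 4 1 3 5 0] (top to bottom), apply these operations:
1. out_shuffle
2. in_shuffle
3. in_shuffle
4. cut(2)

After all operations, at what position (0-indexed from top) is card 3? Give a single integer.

Answer: 4

Derivation:
After op 1 (out_shuffle): [2 3 4 5 1 0]
After op 2 (in_shuffle): [5 2 1 3 0 4]
After op 3 (in_shuffle): [3 5 0 2 4 1]
After op 4 (cut(2)): [0 2 4 1 3 5]
Card 3 is at position 4.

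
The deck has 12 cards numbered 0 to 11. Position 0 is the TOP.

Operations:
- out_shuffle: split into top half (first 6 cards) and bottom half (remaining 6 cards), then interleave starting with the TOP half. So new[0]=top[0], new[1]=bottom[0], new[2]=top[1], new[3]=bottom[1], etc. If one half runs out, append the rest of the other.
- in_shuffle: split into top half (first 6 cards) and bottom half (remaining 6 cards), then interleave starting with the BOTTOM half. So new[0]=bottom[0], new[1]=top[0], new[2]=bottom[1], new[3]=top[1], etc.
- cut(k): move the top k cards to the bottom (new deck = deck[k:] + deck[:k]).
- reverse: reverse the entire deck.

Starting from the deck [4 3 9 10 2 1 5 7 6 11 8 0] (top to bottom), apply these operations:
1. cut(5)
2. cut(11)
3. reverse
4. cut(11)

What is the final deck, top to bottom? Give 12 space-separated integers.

Answer: 2 10 9 3 4 0 8 11 6 7 5 1

Derivation:
After op 1 (cut(5)): [1 5 7 6 11 8 0 4 3 9 10 2]
After op 2 (cut(11)): [2 1 5 7 6 11 8 0 4 3 9 10]
After op 3 (reverse): [10 9 3 4 0 8 11 6 7 5 1 2]
After op 4 (cut(11)): [2 10 9 3 4 0 8 11 6 7 5 1]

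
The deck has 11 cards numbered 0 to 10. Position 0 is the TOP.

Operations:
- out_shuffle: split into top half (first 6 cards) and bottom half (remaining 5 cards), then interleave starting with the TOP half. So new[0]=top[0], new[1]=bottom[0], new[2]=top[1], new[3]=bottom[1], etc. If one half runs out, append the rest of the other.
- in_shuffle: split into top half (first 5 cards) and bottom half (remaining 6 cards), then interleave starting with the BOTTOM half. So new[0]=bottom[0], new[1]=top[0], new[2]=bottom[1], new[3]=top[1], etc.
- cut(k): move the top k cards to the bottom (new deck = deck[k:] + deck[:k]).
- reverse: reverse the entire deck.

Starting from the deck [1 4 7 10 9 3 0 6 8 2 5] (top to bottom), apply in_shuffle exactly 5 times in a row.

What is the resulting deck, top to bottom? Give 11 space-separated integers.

Answer: 2 8 6 0 3 9 10 7 4 1 5

Derivation:
After op 1 (in_shuffle): [3 1 0 4 6 7 8 10 2 9 5]
After op 2 (in_shuffle): [7 3 8 1 10 0 2 4 9 6 5]
After op 3 (in_shuffle): [0 7 2 3 4 8 9 1 6 10 5]
After op 4 (in_shuffle): [8 0 9 7 1 2 6 3 10 4 5]
After op 5 (in_shuffle): [2 8 6 0 3 9 10 7 4 1 5]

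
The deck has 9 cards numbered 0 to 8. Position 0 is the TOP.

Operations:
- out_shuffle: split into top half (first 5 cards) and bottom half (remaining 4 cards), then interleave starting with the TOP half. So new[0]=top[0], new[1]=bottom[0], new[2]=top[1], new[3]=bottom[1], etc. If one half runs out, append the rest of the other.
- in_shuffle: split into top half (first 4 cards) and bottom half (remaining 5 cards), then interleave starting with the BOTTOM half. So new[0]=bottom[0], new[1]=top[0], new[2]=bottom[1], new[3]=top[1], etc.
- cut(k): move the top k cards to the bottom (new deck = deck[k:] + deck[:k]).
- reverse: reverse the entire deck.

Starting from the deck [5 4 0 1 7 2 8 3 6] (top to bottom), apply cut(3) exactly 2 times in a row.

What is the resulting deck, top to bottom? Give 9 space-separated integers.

Answer: 8 3 6 5 4 0 1 7 2

Derivation:
After op 1 (cut(3)): [1 7 2 8 3 6 5 4 0]
After op 2 (cut(3)): [8 3 6 5 4 0 1 7 2]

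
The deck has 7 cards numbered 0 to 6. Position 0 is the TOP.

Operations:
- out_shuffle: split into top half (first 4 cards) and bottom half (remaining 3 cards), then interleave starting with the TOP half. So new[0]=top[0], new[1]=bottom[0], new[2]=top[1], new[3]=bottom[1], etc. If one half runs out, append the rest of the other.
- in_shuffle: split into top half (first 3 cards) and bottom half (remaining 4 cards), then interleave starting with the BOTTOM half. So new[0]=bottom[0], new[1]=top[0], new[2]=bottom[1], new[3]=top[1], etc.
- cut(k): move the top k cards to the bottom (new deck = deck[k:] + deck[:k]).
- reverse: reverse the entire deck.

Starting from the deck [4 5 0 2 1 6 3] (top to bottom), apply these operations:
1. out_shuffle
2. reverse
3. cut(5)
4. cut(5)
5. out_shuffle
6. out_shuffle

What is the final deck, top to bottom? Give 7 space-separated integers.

Answer: 6 1 2 0 5 4 3

Derivation:
After op 1 (out_shuffle): [4 1 5 6 0 3 2]
After op 2 (reverse): [2 3 0 6 5 1 4]
After op 3 (cut(5)): [1 4 2 3 0 6 5]
After op 4 (cut(5)): [6 5 1 4 2 3 0]
After op 5 (out_shuffle): [6 2 5 3 1 0 4]
After op 6 (out_shuffle): [6 1 2 0 5 4 3]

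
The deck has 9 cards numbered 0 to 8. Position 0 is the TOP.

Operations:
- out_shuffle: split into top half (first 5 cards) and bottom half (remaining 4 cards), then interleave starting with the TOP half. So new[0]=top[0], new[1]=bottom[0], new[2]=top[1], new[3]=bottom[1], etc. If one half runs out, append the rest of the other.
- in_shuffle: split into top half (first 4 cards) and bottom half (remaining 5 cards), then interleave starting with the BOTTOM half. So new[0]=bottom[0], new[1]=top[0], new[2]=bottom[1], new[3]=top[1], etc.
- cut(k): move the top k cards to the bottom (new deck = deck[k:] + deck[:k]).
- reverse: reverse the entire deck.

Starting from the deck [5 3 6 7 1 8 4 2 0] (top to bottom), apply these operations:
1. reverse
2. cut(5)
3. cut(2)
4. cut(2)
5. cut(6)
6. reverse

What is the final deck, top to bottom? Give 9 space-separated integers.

Answer: 7 1 8 4 2 0 5 3 6

Derivation:
After op 1 (reverse): [0 2 4 8 1 7 6 3 5]
After op 2 (cut(5)): [7 6 3 5 0 2 4 8 1]
After op 3 (cut(2)): [3 5 0 2 4 8 1 7 6]
After op 4 (cut(2)): [0 2 4 8 1 7 6 3 5]
After op 5 (cut(6)): [6 3 5 0 2 4 8 1 7]
After op 6 (reverse): [7 1 8 4 2 0 5 3 6]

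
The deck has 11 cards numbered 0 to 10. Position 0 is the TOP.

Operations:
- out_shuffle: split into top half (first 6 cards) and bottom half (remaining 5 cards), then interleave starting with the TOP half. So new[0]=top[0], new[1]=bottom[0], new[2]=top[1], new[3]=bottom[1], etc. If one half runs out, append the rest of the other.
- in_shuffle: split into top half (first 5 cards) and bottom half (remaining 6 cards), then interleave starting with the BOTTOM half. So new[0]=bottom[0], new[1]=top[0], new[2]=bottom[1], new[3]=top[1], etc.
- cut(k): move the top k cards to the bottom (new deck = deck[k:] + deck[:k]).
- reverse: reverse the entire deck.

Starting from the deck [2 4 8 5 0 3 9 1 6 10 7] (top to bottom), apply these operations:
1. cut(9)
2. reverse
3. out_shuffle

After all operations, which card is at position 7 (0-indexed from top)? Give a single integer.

After op 1 (cut(9)): [10 7 2 4 8 5 0 3 9 1 6]
After op 2 (reverse): [6 1 9 3 0 5 8 4 2 7 10]
After op 3 (out_shuffle): [6 8 1 4 9 2 3 7 0 10 5]
Position 7: card 7.

Answer: 7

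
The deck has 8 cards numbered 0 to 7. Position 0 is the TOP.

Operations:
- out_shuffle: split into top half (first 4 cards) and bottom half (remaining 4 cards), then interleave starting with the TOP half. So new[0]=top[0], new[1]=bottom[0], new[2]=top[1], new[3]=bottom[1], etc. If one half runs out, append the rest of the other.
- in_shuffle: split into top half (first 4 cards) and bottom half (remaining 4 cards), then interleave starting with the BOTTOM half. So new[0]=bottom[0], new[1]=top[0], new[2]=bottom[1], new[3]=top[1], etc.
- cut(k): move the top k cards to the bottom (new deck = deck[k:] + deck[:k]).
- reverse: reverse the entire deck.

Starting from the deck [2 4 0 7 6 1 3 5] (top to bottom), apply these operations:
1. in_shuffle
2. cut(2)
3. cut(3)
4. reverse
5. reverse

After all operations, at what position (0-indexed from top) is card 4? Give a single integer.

After op 1 (in_shuffle): [6 2 1 4 3 0 5 7]
After op 2 (cut(2)): [1 4 3 0 5 7 6 2]
After op 3 (cut(3)): [0 5 7 6 2 1 4 3]
After op 4 (reverse): [3 4 1 2 6 7 5 0]
After op 5 (reverse): [0 5 7 6 2 1 4 3]
Card 4 is at position 6.

Answer: 6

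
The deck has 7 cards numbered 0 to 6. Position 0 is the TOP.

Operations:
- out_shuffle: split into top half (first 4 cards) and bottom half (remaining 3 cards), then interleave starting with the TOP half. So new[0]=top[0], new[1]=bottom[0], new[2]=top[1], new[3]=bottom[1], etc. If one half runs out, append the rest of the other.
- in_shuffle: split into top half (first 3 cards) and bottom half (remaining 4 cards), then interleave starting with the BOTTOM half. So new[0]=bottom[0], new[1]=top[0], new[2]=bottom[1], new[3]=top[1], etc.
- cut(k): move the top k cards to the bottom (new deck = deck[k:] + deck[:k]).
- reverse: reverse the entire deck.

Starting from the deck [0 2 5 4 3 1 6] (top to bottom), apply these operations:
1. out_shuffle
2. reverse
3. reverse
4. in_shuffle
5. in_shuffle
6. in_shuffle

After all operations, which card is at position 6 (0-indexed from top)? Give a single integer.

Answer: 4

Derivation:
After op 1 (out_shuffle): [0 3 2 1 5 6 4]
After op 2 (reverse): [4 6 5 1 2 3 0]
After op 3 (reverse): [0 3 2 1 5 6 4]
After op 4 (in_shuffle): [1 0 5 3 6 2 4]
After op 5 (in_shuffle): [3 1 6 0 2 5 4]
After op 6 (in_shuffle): [0 3 2 1 5 6 4]
Position 6: card 4.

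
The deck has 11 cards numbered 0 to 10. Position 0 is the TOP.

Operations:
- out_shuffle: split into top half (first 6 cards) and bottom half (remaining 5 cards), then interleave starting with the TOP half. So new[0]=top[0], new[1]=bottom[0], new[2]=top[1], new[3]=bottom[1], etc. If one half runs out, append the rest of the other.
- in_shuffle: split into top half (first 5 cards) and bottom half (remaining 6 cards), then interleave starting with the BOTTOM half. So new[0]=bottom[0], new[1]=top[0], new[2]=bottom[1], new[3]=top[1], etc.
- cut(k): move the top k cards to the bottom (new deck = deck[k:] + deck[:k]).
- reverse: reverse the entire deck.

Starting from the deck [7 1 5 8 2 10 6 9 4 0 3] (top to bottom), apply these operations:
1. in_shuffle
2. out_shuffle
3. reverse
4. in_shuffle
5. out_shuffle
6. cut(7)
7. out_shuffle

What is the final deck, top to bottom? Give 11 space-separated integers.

Answer: 1 5 8 2 10 6 9 4 0 3 7

Derivation:
After op 1 (in_shuffle): [10 7 6 1 9 5 4 8 0 2 3]
After op 2 (out_shuffle): [10 4 7 8 6 0 1 2 9 3 5]
After op 3 (reverse): [5 3 9 2 1 0 6 8 7 4 10]
After op 4 (in_shuffle): [0 5 6 3 8 9 7 2 4 1 10]
After op 5 (out_shuffle): [0 7 5 2 6 4 3 1 8 10 9]
After op 6 (cut(7)): [1 8 10 9 0 7 5 2 6 4 3]
After op 7 (out_shuffle): [1 5 8 2 10 6 9 4 0 3 7]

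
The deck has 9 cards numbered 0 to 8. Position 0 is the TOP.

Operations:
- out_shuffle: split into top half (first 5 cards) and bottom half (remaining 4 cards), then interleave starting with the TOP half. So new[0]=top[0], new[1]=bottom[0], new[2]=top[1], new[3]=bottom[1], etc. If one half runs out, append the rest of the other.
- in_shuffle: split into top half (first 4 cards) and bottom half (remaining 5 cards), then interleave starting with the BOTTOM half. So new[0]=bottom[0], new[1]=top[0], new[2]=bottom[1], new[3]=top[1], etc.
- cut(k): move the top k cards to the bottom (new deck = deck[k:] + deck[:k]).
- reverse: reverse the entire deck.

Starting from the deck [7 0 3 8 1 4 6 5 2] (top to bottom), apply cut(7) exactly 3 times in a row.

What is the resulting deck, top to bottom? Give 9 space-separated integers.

Answer: 8 1 4 6 5 2 7 0 3

Derivation:
After op 1 (cut(7)): [5 2 7 0 3 8 1 4 6]
After op 2 (cut(7)): [4 6 5 2 7 0 3 8 1]
After op 3 (cut(7)): [8 1 4 6 5 2 7 0 3]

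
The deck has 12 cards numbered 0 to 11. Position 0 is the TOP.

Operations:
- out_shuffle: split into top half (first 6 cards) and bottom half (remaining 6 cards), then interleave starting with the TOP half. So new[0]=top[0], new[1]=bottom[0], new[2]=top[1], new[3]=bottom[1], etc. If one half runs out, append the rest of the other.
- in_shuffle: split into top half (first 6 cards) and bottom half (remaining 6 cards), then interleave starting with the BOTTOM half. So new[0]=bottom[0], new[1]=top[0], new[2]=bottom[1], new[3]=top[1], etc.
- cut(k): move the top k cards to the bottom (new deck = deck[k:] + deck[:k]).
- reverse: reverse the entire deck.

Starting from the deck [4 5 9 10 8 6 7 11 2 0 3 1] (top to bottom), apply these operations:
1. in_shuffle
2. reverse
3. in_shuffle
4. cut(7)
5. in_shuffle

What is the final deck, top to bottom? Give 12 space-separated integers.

Answer: 6 3 2 4 1 10 5 7 8 0 11 9

Derivation:
After op 1 (in_shuffle): [7 4 11 5 2 9 0 10 3 8 1 6]
After op 2 (reverse): [6 1 8 3 10 0 9 2 5 11 4 7]
After op 3 (in_shuffle): [9 6 2 1 5 8 11 3 4 10 7 0]
After op 4 (cut(7)): [3 4 10 7 0 9 6 2 1 5 8 11]
After op 5 (in_shuffle): [6 3 2 4 1 10 5 7 8 0 11 9]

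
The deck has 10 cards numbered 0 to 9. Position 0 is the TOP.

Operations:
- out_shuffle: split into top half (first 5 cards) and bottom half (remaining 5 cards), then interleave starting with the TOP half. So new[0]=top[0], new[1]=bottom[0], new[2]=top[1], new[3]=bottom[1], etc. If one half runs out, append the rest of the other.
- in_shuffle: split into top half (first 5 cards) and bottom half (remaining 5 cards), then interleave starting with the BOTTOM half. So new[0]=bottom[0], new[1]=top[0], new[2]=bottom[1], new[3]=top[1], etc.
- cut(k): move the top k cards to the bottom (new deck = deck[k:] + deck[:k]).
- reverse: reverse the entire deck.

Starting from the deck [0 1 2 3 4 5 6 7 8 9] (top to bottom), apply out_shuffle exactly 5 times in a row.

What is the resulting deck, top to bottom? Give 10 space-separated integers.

After op 1 (out_shuffle): [0 5 1 6 2 7 3 8 4 9]
After op 2 (out_shuffle): [0 7 5 3 1 8 6 4 2 9]
After op 3 (out_shuffle): [0 8 7 6 5 4 3 2 1 9]
After op 4 (out_shuffle): [0 4 8 3 7 2 6 1 5 9]
After op 5 (out_shuffle): [0 2 4 6 8 1 3 5 7 9]

Answer: 0 2 4 6 8 1 3 5 7 9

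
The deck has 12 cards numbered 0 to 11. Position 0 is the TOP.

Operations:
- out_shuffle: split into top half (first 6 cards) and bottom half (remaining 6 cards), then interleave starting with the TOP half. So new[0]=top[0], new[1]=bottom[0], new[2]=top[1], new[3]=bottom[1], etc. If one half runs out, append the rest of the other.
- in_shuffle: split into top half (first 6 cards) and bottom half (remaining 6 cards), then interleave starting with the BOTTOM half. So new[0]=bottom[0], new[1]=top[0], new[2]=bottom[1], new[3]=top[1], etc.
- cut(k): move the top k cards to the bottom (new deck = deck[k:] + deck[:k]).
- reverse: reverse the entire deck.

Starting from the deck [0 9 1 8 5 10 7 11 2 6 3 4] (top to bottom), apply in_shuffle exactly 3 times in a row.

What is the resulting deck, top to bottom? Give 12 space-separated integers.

Answer: 5 6 9 7 4 8 2 0 10 3 1 11

Derivation:
After op 1 (in_shuffle): [7 0 11 9 2 1 6 8 3 5 4 10]
After op 2 (in_shuffle): [6 7 8 0 3 11 5 9 4 2 10 1]
After op 3 (in_shuffle): [5 6 9 7 4 8 2 0 10 3 1 11]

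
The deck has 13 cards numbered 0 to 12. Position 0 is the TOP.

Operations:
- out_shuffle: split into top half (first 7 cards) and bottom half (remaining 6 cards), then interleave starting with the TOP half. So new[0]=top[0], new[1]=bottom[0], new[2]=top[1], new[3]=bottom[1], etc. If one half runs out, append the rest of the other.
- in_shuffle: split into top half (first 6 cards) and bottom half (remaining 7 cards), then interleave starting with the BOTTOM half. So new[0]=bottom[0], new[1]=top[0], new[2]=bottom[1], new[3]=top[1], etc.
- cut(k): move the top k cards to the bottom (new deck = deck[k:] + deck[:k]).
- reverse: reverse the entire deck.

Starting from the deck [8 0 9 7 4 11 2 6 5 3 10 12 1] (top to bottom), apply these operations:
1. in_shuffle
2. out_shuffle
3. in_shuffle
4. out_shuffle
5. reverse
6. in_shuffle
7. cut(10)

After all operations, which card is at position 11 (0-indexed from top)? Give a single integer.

Answer: 2

Derivation:
After op 1 (in_shuffle): [2 8 6 0 5 9 3 7 10 4 12 11 1]
After op 2 (out_shuffle): [2 7 8 10 6 4 0 12 5 11 9 1 3]
After op 3 (in_shuffle): [0 2 12 7 5 8 11 10 9 6 1 4 3]
After op 4 (out_shuffle): [0 10 2 9 12 6 7 1 5 4 8 3 11]
After op 5 (reverse): [11 3 8 4 5 1 7 6 12 9 2 10 0]
After op 6 (in_shuffle): [7 11 6 3 12 8 9 4 2 5 10 1 0]
After op 7 (cut(10)): [10 1 0 7 11 6 3 12 8 9 4 2 5]
Position 11: card 2.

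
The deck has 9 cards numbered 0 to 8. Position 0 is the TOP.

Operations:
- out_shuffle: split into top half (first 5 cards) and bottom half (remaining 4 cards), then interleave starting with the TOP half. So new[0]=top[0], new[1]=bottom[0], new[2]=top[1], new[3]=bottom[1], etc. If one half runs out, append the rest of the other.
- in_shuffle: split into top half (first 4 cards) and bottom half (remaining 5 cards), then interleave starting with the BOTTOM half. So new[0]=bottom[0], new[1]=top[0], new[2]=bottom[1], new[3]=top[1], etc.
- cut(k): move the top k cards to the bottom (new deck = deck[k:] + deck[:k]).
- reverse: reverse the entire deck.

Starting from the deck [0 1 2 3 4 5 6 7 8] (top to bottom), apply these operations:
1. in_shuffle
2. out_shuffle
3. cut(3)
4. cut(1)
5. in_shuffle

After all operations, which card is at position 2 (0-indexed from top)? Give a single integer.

Answer: 4

Derivation:
After op 1 (in_shuffle): [4 0 5 1 6 2 7 3 8]
After op 2 (out_shuffle): [4 2 0 7 5 3 1 8 6]
After op 3 (cut(3)): [7 5 3 1 8 6 4 2 0]
After op 4 (cut(1)): [5 3 1 8 6 4 2 0 7]
After op 5 (in_shuffle): [6 5 4 3 2 1 0 8 7]
Position 2: card 4.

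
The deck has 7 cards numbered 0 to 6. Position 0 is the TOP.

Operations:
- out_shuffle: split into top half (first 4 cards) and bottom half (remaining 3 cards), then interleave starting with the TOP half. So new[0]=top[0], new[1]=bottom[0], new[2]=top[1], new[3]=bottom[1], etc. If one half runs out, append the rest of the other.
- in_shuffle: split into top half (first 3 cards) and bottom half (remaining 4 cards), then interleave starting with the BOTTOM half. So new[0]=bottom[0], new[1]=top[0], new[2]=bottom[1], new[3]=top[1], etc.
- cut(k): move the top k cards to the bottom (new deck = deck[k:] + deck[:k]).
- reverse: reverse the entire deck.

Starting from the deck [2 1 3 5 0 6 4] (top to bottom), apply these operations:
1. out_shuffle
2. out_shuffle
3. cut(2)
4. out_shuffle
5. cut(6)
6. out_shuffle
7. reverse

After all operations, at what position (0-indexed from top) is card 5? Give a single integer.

After op 1 (out_shuffle): [2 0 1 6 3 4 5]
After op 2 (out_shuffle): [2 3 0 4 1 5 6]
After op 3 (cut(2)): [0 4 1 5 6 2 3]
After op 4 (out_shuffle): [0 6 4 2 1 3 5]
After op 5 (cut(6)): [5 0 6 4 2 1 3]
After op 6 (out_shuffle): [5 2 0 1 6 3 4]
After op 7 (reverse): [4 3 6 1 0 2 5]
Card 5 is at position 6.

Answer: 6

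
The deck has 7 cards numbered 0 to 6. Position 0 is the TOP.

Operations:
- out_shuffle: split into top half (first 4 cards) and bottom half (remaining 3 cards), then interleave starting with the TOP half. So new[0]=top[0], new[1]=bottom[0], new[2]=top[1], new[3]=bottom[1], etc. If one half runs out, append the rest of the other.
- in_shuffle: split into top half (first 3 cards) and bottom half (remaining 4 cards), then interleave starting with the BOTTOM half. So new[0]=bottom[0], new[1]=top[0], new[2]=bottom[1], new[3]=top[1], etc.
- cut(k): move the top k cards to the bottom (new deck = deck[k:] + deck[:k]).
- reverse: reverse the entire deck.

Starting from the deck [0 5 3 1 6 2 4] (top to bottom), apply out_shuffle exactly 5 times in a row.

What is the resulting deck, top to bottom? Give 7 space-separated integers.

After op 1 (out_shuffle): [0 6 5 2 3 4 1]
After op 2 (out_shuffle): [0 3 6 4 5 1 2]
After op 3 (out_shuffle): [0 5 3 1 6 2 4]
After op 4 (out_shuffle): [0 6 5 2 3 4 1]
After op 5 (out_shuffle): [0 3 6 4 5 1 2]

Answer: 0 3 6 4 5 1 2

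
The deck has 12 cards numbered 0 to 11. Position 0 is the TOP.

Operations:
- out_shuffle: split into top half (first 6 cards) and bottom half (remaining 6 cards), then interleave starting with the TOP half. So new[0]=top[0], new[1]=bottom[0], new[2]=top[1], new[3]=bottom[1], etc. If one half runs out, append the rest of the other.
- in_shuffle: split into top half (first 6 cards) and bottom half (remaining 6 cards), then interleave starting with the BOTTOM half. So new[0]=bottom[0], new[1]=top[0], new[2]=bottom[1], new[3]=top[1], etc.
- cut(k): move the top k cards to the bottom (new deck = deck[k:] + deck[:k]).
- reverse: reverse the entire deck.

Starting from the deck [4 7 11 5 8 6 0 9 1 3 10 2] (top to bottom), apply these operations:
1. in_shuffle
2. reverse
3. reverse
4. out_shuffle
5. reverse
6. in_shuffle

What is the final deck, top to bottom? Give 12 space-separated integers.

After op 1 (in_shuffle): [0 4 9 7 1 11 3 5 10 8 2 6]
After op 2 (reverse): [6 2 8 10 5 3 11 1 7 9 4 0]
After op 3 (reverse): [0 4 9 7 1 11 3 5 10 8 2 6]
After op 4 (out_shuffle): [0 3 4 5 9 10 7 8 1 2 11 6]
After op 5 (reverse): [6 11 2 1 8 7 10 9 5 4 3 0]
After op 6 (in_shuffle): [10 6 9 11 5 2 4 1 3 8 0 7]

Answer: 10 6 9 11 5 2 4 1 3 8 0 7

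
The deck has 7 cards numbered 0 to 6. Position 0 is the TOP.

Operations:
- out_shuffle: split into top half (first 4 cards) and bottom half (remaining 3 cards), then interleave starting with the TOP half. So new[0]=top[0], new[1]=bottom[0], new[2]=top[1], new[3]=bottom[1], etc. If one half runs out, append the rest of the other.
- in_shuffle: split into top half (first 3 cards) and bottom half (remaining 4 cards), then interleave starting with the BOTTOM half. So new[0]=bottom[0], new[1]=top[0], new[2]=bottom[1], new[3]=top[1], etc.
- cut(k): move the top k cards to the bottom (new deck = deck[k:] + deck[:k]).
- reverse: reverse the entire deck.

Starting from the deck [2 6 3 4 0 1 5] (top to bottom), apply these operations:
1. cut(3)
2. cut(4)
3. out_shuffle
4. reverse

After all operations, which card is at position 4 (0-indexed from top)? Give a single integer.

After op 1 (cut(3)): [4 0 1 5 2 6 3]
After op 2 (cut(4)): [2 6 3 4 0 1 5]
After op 3 (out_shuffle): [2 0 6 1 3 5 4]
After op 4 (reverse): [4 5 3 1 6 0 2]
Position 4: card 6.

Answer: 6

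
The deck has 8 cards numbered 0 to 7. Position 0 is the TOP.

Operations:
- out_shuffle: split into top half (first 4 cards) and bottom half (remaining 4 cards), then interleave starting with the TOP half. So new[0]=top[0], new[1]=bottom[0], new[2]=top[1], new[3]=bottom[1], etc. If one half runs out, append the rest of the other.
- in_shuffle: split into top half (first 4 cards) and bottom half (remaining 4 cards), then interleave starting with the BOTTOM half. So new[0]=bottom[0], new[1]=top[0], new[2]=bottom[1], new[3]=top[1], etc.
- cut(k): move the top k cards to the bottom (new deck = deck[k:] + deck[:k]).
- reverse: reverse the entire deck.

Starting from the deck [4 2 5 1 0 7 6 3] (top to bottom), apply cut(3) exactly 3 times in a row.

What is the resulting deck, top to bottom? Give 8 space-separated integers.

Answer: 2 5 1 0 7 6 3 4

Derivation:
After op 1 (cut(3)): [1 0 7 6 3 4 2 5]
After op 2 (cut(3)): [6 3 4 2 5 1 0 7]
After op 3 (cut(3)): [2 5 1 0 7 6 3 4]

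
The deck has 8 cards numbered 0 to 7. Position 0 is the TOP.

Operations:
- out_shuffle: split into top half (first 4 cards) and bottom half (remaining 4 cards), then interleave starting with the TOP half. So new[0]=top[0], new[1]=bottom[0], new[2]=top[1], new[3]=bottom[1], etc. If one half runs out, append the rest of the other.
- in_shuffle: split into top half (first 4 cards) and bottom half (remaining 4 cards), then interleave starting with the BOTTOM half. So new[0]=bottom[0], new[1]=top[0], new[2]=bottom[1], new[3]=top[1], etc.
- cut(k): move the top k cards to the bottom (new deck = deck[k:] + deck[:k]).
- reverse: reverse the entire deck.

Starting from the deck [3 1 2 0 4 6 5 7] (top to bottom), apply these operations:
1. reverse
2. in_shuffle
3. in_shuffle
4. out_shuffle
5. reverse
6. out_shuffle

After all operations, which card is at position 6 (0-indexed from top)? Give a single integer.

Answer: 6

Derivation:
After op 1 (reverse): [7 5 6 4 0 2 1 3]
After op 2 (in_shuffle): [0 7 2 5 1 6 3 4]
After op 3 (in_shuffle): [1 0 6 7 3 2 4 5]
After op 4 (out_shuffle): [1 3 0 2 6 4 7 5]
After op 5 (reverse): [5 7 4 6 2 0 3 1]
After op 6 (out_shuffle): [5 2 7 0 4 3 6 1]
Position 6: card 6.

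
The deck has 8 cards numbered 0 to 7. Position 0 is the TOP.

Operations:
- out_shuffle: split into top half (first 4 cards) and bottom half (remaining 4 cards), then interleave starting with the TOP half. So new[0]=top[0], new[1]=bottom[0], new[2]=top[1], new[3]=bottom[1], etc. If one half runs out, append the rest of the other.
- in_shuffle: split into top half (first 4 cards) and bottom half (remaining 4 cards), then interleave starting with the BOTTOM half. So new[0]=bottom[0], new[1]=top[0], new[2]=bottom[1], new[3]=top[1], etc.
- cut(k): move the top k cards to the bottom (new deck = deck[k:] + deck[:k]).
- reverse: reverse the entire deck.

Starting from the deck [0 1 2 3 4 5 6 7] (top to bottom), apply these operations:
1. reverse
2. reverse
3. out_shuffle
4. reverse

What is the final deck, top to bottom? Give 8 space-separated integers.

After op 1 (reverse): [7 6 5 4 3 2 1 0]
After op 2 (reverse): [0 1 2 3 4 5 6 7]
After op 3 (out_shuffle): [0 4 1 5 2 6 3 7]
After op 4 (reverse): [7 3 6 2 5 1 4 0]

Answer: 7 3 6 2 5 1 4 0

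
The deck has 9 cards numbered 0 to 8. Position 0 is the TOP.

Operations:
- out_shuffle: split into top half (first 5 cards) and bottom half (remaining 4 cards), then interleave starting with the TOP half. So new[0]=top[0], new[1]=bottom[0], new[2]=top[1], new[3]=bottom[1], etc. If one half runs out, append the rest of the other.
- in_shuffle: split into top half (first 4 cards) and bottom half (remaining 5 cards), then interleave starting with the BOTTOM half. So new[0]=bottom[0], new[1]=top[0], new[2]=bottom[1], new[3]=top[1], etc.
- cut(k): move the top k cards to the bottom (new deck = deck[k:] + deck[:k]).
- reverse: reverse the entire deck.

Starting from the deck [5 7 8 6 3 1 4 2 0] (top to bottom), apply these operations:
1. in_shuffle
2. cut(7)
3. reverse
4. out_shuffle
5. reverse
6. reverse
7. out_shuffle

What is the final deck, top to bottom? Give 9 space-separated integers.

Answer: 2 0 5 7 8 6 3 1 4

Derivation:
After op 1 (in_shuffle): [3 5 1 7 4 8 2 6 0]
After op 2 (cut(7)): [6 0 3 5 1 7 4 8 2]
After op 3 (reverse): [2 8 4 7 1 5 3 0 6]
After op 4 (out_shuffle): [2 5 8 3 4 0 7 6 1]
After op 5 (reverse): [1 6 7 0 4 3 8 5 2]
After op 6 (reverse): [2 5 8 3 4 0 7 6 1]
After op 7 (out_shuffle): [2 0 5 7 8 6 3 1 4]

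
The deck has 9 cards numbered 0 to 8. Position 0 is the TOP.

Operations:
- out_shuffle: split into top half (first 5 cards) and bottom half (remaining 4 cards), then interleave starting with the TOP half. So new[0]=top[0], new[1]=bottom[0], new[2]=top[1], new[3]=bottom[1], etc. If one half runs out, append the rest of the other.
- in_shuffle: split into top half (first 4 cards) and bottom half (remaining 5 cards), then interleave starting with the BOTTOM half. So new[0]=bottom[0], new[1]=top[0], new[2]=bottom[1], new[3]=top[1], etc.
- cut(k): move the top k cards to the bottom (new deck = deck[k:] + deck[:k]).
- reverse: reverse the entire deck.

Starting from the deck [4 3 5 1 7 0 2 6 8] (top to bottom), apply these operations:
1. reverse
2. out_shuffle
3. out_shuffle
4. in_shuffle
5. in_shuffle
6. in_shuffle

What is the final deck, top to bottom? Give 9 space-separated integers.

Answer: 7 5 4 6 0 1 3 8 2

Derivation:
After op 1 (reverse): [8 6 2 0 7 1 5 3 4]
After op 2 (out_shuffle): [8 1 6 5 2 3 0 4 7]
After op 3 (out_shuffle): [8 3 1 0 6 4 5 7 2]
After op 4 (in_shuffle): [6 8 4 3 5 1 7 0 2]
After op 5 (in_shuffle): [5 6 1 8 7 4 0 3 2]
After op 6 (in_shuffle): [7 5 4 6 0 1 3 8 2]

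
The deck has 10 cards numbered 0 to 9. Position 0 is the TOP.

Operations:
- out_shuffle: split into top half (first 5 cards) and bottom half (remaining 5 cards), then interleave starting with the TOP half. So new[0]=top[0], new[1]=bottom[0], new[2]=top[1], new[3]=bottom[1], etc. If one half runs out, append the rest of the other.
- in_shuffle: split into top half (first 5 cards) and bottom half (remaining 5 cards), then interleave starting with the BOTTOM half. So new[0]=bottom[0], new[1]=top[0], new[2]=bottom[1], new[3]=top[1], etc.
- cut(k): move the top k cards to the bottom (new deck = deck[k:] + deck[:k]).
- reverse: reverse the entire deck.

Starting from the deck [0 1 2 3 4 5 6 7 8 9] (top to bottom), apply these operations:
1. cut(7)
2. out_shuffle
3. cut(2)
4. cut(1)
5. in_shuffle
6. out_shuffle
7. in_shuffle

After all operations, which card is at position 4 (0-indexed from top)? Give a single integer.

After op 1 (cut(7)): [7 8 9 0 1 2 3 4 5 6]
After op 2 (out_shuffle): [7 2 8 3 9 4 0 5 1 6]
After op 3 (cut(2)): [8 3 9 4 0 5 1 6 7 2]
After op 4 (cut(1)): [3 9 4 0 5 1 6 7 2 8]
After op 5 (in_shuffle): [1 3 6 9 7 4 2 0 8 5]
After op 6 (out_shuffle): [1 4 3 2 6 0 9 8 7 5]
After op 7 (in_shuffle): [0 1 9 4 8 3 7 2 5 6]
Position 4: card 8.

Answer: 8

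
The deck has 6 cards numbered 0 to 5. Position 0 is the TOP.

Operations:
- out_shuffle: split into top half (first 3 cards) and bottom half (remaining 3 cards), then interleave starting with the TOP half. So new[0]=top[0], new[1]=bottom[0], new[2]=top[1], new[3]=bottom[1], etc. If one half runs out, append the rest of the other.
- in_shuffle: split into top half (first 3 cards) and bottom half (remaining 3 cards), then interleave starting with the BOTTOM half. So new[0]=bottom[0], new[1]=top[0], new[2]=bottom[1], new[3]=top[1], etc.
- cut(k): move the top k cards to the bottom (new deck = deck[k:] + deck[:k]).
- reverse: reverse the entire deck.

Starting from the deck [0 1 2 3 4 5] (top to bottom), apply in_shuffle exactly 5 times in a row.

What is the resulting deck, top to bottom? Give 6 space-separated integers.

Answer: 1 3 5 0 2 4

Derivation:
After op 1 (in_shuffle): [3 0 4 1 5 2]
After op 2 (in_shuffle): [1 3 5 0 2 4]
After op 3 (in_shuffle): [0 1 2 3 4 5]
After op 4 (in_shuffle): [3 0 4 1 5 2]
After op 5 (in_shuffle): [1 3 5 0 2 4]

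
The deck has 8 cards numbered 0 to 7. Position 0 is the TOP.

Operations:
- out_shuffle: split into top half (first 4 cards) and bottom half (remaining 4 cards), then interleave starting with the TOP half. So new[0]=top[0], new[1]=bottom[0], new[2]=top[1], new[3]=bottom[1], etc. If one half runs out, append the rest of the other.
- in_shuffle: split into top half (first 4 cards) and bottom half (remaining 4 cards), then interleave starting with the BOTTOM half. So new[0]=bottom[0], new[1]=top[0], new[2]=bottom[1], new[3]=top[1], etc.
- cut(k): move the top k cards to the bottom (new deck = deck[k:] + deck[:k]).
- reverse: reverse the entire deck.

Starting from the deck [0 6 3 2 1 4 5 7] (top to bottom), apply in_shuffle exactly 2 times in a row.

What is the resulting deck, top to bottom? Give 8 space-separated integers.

After op 1 (in_shuffle): [1 0 4 6 5 3 7 2]
After op 2 (in_shuffle): [5 1 3 0 7 4 2 6]

Answer: 5 1 3 0 7 4 2 6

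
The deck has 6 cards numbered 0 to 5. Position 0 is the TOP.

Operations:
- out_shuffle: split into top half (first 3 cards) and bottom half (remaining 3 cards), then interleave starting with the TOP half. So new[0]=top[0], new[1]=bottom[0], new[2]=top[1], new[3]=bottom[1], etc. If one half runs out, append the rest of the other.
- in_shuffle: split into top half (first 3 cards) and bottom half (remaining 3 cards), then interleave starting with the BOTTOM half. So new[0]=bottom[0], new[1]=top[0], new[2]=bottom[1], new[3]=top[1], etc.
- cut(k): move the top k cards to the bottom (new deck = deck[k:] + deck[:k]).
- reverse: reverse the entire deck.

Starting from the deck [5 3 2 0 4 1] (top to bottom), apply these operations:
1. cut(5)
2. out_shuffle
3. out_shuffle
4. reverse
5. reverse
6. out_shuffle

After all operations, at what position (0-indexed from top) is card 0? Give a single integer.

Answer: 2

Derivation:
After op 1 (cut(5)): [1 5 3 2 0 4]
After op 2 (out_shuffle): [1 2 5 0 3 4]
After op 3 (out_shuffle): [1 0 2 3 5 4]
After op 4 (reverse): [4 5 3 2 0 1]
After op 5 (reverse): [1 0 2 3 5 4]
After op 6 (out_shuffle): [1 3 0 5 2 4]
Card 0 is at position 2.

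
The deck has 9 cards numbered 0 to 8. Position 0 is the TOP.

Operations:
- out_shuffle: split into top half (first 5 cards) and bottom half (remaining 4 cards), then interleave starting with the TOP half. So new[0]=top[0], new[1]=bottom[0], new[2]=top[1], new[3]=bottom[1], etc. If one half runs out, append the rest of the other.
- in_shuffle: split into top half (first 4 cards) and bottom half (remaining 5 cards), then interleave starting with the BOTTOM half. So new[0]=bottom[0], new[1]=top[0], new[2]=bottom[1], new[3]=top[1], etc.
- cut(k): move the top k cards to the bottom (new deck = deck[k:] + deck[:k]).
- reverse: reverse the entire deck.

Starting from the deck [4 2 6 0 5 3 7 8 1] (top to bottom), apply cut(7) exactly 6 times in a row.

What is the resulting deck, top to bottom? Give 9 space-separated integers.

Answer: 7 8 1 4 2 6 0 5 3

Derivation:
After op 1 (cut(7)): [8 1 4 2 6 0 5 3 7]
After op 2 (cut(7)): [3 7 8 1 4 2 6 0 5]
After op 3 (cut(7)): [0 5 3 7 8 1 4 2 6]
After op 4 (cut(7)): [2 6 0 5 3 7 8 1 4]
After op 5 (cut(7)): [1 4 2 6 0 5 3 7 8]
After op 6 (cut(7)): [7 8 1 4 2 6 0 5 3]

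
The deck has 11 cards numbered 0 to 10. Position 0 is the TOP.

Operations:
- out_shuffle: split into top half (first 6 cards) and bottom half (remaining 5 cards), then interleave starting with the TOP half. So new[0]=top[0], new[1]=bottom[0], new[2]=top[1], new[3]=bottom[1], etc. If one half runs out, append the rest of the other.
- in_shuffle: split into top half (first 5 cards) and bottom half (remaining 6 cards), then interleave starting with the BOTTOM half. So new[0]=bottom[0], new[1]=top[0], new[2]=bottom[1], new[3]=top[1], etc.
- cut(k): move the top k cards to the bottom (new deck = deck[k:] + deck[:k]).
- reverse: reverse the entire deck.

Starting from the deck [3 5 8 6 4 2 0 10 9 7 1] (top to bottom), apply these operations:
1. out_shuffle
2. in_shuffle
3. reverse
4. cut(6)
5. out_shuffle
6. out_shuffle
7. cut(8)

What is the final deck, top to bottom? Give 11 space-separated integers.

Answer: 6 2 10 7 3 8 4 0 9 1 5

Derivation:
After op 1 (out_shuffle): [3 0 5 10 8 9 6 7 4 1 2]
After op 2 (in_shuffle): [9 3 6 0 7 5 4 10 1 8 2]
After op 3 (reverse): [2 8 1 10 4 5 7 0 6 3 9]
After op 4 (cut(6)): [7 0 6 3 9 2 8 1 10 4 5]
After op 5 (out_shuffle): [7 8 0 1 6 10 3 4 9 5 2]
After op 6 (out_shuffle): [7 3 8 4 0 9 1 5 6 2 10]
After op 7 (cut(8)): [6 2 10 7 3 8 4 0 9 1 5]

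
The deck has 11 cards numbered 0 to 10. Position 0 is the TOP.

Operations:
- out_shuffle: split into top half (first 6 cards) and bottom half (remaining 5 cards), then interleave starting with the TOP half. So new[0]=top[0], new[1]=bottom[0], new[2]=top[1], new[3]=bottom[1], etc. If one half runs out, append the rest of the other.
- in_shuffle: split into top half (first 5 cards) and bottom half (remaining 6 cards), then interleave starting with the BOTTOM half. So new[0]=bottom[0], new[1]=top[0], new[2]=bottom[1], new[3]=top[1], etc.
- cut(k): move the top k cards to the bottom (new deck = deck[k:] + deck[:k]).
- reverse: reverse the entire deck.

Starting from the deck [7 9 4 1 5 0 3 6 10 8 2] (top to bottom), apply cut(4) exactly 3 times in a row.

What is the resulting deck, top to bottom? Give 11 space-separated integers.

After op 1 (cut(4)): [5 0 3 6 10 8 2 7 9 4 1]
After op 2 (cut(4)): [10 8 2 7 9 4 1 5 0 3 6]
After op 3 (cut(4)): [9 4 1 5 0 3 6 10 8 2 7]

Answer: 9 4 1 5 0 3 6 10 8 2 7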